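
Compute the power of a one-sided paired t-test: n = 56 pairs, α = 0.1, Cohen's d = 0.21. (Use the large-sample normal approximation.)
Power ≈ 0.61

Power calculation (paired t-test, normal approximation):
z_β = d · √n - z_α
z_β = 0.21 · √56 - 1.282
z_β = 0.21 · 7.483 - 1.282
z_β = 0.290

Power = Φ(z_β) = Φ(0.290) ≈ 0.614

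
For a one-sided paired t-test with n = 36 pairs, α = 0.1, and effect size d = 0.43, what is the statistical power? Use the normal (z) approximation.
Power ≈ 0.90

Power calculation (paired t-test, normal approximation):
z_β = d · √n - z_α
z_β = 0.43 · √36 - 1.282
z_β = 0.43 · 6.000 - 1.282
z_β = 1.298

Power = Φ(z_β) = Φ(1.298) ≈ 0.903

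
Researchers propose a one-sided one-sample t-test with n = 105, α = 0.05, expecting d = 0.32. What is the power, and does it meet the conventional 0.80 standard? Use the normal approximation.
Power ≈ 0.95; the study is adequately powered (power ≥ 0.80)

Power calculation (one-sample t-test, normal approximation):
z_β = d · √n - z_α
z_β = 0.32 · √105 - 1.645
z_β = 0.32 · 10.247 - 1.645
z_β = 1.634

Power = Φ(z_β) = Φ(1.634) ≈ 0.949

Effect size d = 0.32 is small by Cohen's convention (0.2/0.5/0.8).

Threshold: power ≥ 0.80 is conventionally adequate.
Power ≈ 0.95 → the study is adequately powered (power ≥ 0.80).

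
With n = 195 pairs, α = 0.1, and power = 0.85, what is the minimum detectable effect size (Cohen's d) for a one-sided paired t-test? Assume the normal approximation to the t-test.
d ≈ 0.17

Minimum detectable effect (paired t-test, normal approximation):
d = (z_α + z_β) / √n
d = (1.282 + 1.036) / √195
d = 2.318 / 13.964
d ≈ 0.17

By Cohen's convention (0.2 small / 0.5 medium / 0.8 large): very small effect.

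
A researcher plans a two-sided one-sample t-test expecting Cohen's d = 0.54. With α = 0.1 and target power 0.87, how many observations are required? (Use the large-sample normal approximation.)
n = 27

Sample size formula (one-sample t-test, normal approximation):
n = ((z_{α/2} + z_β) / d)²

z_{α/2} = 1.645 (for α = 0.1, two-sided)
z_β = 1.126 (for power = 0.87)
d = 0.54

n = ((1.645 + 1.126) / 0.54)²
n = (5.131)²
n ≈ 26.33
Round up to the next whole number: n = 27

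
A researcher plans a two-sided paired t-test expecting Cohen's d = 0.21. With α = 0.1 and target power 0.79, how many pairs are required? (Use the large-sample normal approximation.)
n = 137 pairs

Sample size formula (paired t-test, normal approximation):
n = ((z_{α/2} + z_β) / d)²

z_{α/2} = 1.645 (for α = 0.1, two-sided)
z_β = 0.806 (for power = 0.79)
d = 0.21

n = ((1.645 + 0.806) / 0.21)²
n = (11.671)²
n ≈ 136.21
Round up to the next whole number: n = 137 pairs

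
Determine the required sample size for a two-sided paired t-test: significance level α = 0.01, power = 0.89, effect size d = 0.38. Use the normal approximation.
n = 101 pairs

Sample size formula (paired t-test, normal approximation):
n = ((z_{α/2} + z_β) / d)²

z_{α/2} = 2.576 (for α = 0.01, two-sided)
z_β = 1.227 (for power = 0.89)
d = 0.38

n = ((2.576 + 1.227) / 0.38)²
n = (10.008)²
n ≈ 100.16
Round up to the next whole number: n = 101 pairs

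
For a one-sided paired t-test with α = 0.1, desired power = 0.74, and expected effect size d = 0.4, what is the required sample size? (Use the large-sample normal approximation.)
n = 24 pairs

Sample size formula (paired t-test, normal approximation):
n = ((z_α + z_β) / d)²

z_α = 1.282 (for α = 0.1, one-sided)
z_β = 0.643 (for power = 0.74)
d = 0.4

n = ((1.282 + 0.643) / 0.4)²
n = (4.813)²
n ≈ 23.16
Round up to the next whole number: n = 24 pairs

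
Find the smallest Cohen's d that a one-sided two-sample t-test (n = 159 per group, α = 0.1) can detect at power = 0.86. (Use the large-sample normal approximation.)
d ≈ 0.26

Minimum detectable effect (two-sample t-test, normal approximation):
d = (z_α + z_β) / √(n/2)
d = (1.282 + 1.080) / √(159/2)
d = 2.362 / 8.916
d ≈ 0.26

By Cohen's convention (0.2 small / 0.5 medium / 0.8 large): small effect.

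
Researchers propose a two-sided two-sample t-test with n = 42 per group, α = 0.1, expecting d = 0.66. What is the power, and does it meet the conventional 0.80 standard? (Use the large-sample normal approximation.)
Power ≈ 0.92; the study is adequately powered (power ≥ 0.80)

Power calculation (two-sample t-test, normal approximation):
z_β = d · √(n/2) - z_{α/2}
z_β = 0.66 · √(42/2) - 1.645
z_β = 0.66 · 4.583 - 1.645
z_β = 1.380

Power = Φ(z_β) = Φ(1.380) ≈ 0.916

Effect size d = 0.66 is medium by Cohen's convention (0.2/0.5/0.8).

Threshold: power ≥ 0.80 is conventionally adequate.
Power ≈ 0.92 → the study is adequately powered (power ≥ 0.80).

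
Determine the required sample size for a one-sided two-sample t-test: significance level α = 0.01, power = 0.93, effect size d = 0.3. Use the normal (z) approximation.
n = 322 per group

Sample size formula (two-sample t-test, normal approximation):
n = 2 · ((z_α + z_β) / d)²

z_α = 2.326 (for α = 0.01, one-sided)
z_β = 1.476 (for power = 0.93)
d = 0.3

n = 2 · ((2.326 + 1.476) / 0.3)²
n = 2 · (12.673)²
n ≈ 321.21
Round up to the next whole number: n = 322 per group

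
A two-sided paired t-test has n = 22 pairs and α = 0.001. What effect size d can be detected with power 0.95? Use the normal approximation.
d ≈ 1.05

Minimum detectable effect (paired t-test, normal approximation):
d = (z_{α/2} + z_β) / √n
d = (3.291 + 1.645) / √22
d = 4.935 / 4.690
d ≈ 1.05

By Cohen's convention (0.2 small / 0.5 medium / 0.8 large): large effect.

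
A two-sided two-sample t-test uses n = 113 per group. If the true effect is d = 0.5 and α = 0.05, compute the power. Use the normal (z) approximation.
Power ≈ 0.96

Power calculation (two-sample t-test, normal approximation):
z_β = d · √(n/2) - z_{α/2}
z_β = 0.5 · √(113/2) - 1.960
z_β = 0.5 · 7.517 - 1.960
z_β = 1.798

Power = Φ(z_β) = Φ(1.798) ≈ 0.964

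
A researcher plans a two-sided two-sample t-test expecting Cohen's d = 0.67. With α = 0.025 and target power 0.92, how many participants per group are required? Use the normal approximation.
n = 60 per group

Sample size formula (two-sample t-test, normal approximation):
n = 2 · ((z_{α/2} + z_β) / d)²

z_{α/2} = 2.241 (for α = 0.025, two-sided)
z_β = 1.405 (for power = 0.92)
d = 0.67

n = 2 · ((2.241 + 1.405) / 0.67)²
n = 2 · (5.442)²
n ≈ 59.23
Round up to the next whole number: n = 60 per group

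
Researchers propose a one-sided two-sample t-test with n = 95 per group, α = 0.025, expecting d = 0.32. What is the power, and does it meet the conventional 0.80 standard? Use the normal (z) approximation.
Power ≈ 0.60; the study is underpowered (power < 0.80)

Power calculation (two-sample t-test, normal approximation):
z_β = d · √(n/2) - z_α
z_β = 0.32 · √(95/2) - 1.960
z_β = 0.32 · 6.892 - 1.960
z_β = 0.245

Power = Φ(z_β) = Φ(0.245) ≈ 0.597

Effect size d = 0.32 is small by Cohen's convention (0.2/0.5/0.8).

Threshold: power ≥ 0.80 is conventionally adequate.
Power ≈ 0.60 → the study is underpowered (power < 0.80).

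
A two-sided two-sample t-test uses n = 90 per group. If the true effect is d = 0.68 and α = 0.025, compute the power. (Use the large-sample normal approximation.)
Power ≈ 0.99

Power calculation (two-sample t-test, normal approximation):
z_β = d · √(n/2) - z_{α/2}
z_β = 0.68 · √(90/2) - 2.241
z_β = 0.68 · 6.708 - 2.241
z_β = 2.320

Power = Φ(z_β) = Φ(2.320) ≈ 0.990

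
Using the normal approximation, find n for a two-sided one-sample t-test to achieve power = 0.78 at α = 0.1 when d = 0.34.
n = 51

Sample size formula (one-sample t-test, normal approximation):
n = ((z_{α/2} + z_β) / d)²

z_{α/2} = 1.645 (for α = 0.1, two-sided)
z_β = 0.772 (for power = 0.78)
d = 0.34

n = ((1.645 + 0.772) / 0.34)²
n = (7.109)²
n ≈ 50.54
Round up to the next whole number: n = 51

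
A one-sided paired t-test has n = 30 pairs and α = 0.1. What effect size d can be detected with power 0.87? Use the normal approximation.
d ≈ 0.44

Minimum detectable effect (paired t-test, normal approximation):
d = (z_α + z_β) / √n
d = (1.282 + 1.126) / √30
d = 2.408 / 5.477
d ≈ 0.44

By Cohen's convention (0.2 small / 0.5 medium / 0.8 large): small effect.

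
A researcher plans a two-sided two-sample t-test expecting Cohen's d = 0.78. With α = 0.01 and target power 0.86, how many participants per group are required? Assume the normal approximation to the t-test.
n = 44 per group

Sample size formula (two-sample t-test, normal approximation):
n = 2 · ((z_{α/2} + z_β) / d)²

z_{α/2} = 2.576 (for α = 0.01, two-sided)
z_β = 1.080 (for power = 0.86)
d = 0.78

n = 2 · ((2.576 + 1.080) / 0.78)²
n = 2 · (4.687)²
n ≈ 43.94
Round up to the next whole number: n = 44 per group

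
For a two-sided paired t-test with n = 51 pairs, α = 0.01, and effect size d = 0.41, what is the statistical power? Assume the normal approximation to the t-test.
Power ≈ 0.64

Power calculation (paired t-test, normal approximation):
z_β = d · √n - z_{α/2}
z_β = 0.41 · √51 - 2.576
z_β = 0.41 · 7.141 - 2.576
z_β = 0.352

Power = Φ(z_β) = Φ(0.352) ≈ 0.638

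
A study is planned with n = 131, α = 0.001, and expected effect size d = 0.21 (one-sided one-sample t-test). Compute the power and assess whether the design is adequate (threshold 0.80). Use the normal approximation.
Power ≈ 0.25; the study is underpowered (power < 0.80)

Power calculation (one-sample t-test, normal approximation):
z_β = d · √n - z_α
z_β = 0.21 · √131 - 3.090
z_β = 0.21 · 11.446 - 3.090
z_β = -0.687

Power = Φ(z_β) = Φ(-0.687) ≈ 0.246

Effect size d = 0.21 is small by Cohen's convention (0.2/0.5/0.8).

Threshold: power ≥ 0.80 is conventionally adequate.
Power ≈ 0.25 → the study is underpowered (power < 0.80).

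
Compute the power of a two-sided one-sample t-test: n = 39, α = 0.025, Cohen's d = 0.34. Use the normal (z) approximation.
Power ≈ 0.45

Power calculation (one-sample t-test, normal approximation):
z_β = d · √n - z_{α/2}
z_β = 0.34 · √39 - 2.241
z_β = 0.34 · 6.245 - 2.241
z_β = -0.118

Power = Φ(z_β) = Φ(-0.118) ≈ 0.453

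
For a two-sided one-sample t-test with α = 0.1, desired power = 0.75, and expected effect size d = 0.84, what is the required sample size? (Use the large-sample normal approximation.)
n = 8

Sample size formula (one-sample t-test, normal approximation):
n = ((z_{α/2} + z_β) / d)²

z_{α/2} = 1.645 (for α = 0.1, two-sided)
z_β = 0.674 (for power = 0.75)
d = 0.84

n = ((1.645 + 0.674) / 0.84)²
n = (2.761)²
n ≈ 7.62
Round up to the next whole number: n = 8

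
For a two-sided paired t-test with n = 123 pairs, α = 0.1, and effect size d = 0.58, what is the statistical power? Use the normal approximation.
Power ≈ 1.00

Power calculation (paired t-test, normal approximation):
z_β = d · √n - z_{α/2}
z_β = 0.58 · √123 - 1.645
z_β = 0.58 · 11.091 - 1.645
z_β = 4.788

Power = Φ(z_β) = Φ(4.788) ≈ 1.000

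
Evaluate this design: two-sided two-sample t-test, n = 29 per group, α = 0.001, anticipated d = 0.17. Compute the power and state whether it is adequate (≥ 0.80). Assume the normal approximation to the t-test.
Power ≈ 0.00; the study is underpowered (power < 0.80)

Power calculation (two-sample t-test, normal approximation):
z_β = d · √(n/2) - z_{α/2}
z_β = 0.17 · √(29/2) - 3.291
z_β = 0.17 · 3.808 - 3.291
z_β = -2.643

Power = Φ(z_β) = Φ(-2.643) ≈ 0.004

Effect size d = 0.17 is very small by Cohen's convention (0.2/0.5/0.8).

Threshold: power ≥ 0.80 is conventionally adequate.
Power ≈ 0.00 → the study is underpowered (power < 0.80).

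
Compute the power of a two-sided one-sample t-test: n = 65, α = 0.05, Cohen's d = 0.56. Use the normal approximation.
Power ≈ 0.99

Power calculation (one-sample t-test, normal approximation):
z_β = d · √n - z_{α/2}
z_β = 0.56 · √65 - 1.960
z_β = 0.56 · 8.062 - 1.960
z_β = 2.555

Power = Φ(z_β) = Φ(2.555) ≈ 0.995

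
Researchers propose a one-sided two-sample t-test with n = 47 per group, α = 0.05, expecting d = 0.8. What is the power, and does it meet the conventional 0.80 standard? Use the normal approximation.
Power ≈ 0.99; the study is adequately powered (power ≥ 0.80)

Power calculation (two-sample t-test, normal approximation):
z_β = d · √(n/2) - z_α
z_β = 0.8 · √(47/2) - 1.645
z_β = 0.8 · 4.848 - 1.645
z_β = 2.233

Power = Φ(z_β) = Φ(2.233) ≈ 0.987

Effect size d = 0.8 is large by Cohen's convention (0.2/0.5/0.8).

Threshold: power ≥ 0.80 is conventionally adequate.
Power ≈ 0.99 → the study is adequately powered (power ≥ 0.80).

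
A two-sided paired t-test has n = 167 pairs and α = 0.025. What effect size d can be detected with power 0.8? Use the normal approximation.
d ≈ 0.24

Minimum detectable effect (paired t-test, normal approximation):
d = (z_{α/2} + z_β) / √n
d = (2.241 + 0.842) / √167
d = 3.083 / 12.923
d ≈ 0.24

By Cohen's convention (0.2 small / 0.5 medium / 0.8 large): small effect.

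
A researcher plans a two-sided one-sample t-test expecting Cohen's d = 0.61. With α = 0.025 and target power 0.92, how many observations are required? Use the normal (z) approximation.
n = 36

Sample size formula (one-sample t-test, normal approximation):
n = ((z_{α/2} + z_β) / d)²

z_{α/2} = 2.241 (for α = 0.025, two-sided)
z_β = 1.405 (for power = 0.92)
d = 0.61

n = ((2.241 + 1.405) / 0.61)²
n = (5.977)²
n ≈ 35.72
Round up to the next whole number: n = 36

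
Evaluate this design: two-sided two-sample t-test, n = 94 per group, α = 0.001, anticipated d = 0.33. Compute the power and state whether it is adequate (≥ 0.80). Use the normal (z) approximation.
Power ≈ 0.15; the study is underpowered (power < 0.80)

Power calculation (two-sample t-test, normal approximation):
z_β = d · √(n/2) - z_{α/2}
z_β = 0.33 · √(94/2) - 3.291
z_β = 0.33 · 6.856 - 3.291
z_β = -1.028

Power = Φ(z_β) = Φ(-1.028) ≈ 0.152

Effect size d = 0.33 is small by Cohen's convention (0.2/0.5/0.8).

Threshold: power ≥ 0.80 is conventionally adequate.
Power ≈ 0.15 → the study is underpowered (power < 0.80).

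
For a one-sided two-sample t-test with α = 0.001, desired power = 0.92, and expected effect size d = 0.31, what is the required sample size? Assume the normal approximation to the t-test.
n = 421 per group

Sample size formula (two-sample t-test, normal approximation):
n = 2 · ((z_α + z_β) / d)²

z_α = 3.090 (for α = 0.001, one-sided)
z_β = 1.405 (for power = 0.92)
d = 0.31

n = 2 · ((3.090 + 1.405) / 0.31)²
n = 2 · (14.500)²
n ≈ 420.50
Round up to the next whole number: n = 421 per group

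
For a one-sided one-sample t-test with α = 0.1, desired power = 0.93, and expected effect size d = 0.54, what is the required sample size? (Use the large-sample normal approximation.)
n = 27

Sample size formula (one-sample t-test, normal approximation):
n = ((z_α + z_β) / d)²

z_α = 1.282 (for α = 0.1, one-sided)
z_β = 1.476 (for power = 0.93)
d = 0.54

n = ((1.282 + 1.476) / 0.54)²
n = (5.107)²
n ≈ 26.08
Round up to the next whole number: n = 27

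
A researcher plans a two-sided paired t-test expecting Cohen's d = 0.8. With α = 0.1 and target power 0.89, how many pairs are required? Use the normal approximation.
n = 13 pairs

Sample size formula (paired t-test, normal approximation):
n = ((z_{α/2} + z_β) / d)²

z_{α/2} = 1.645 (for α = 0.1, two-sided)
z_β = 1.227 (for power = 0.89)
d = 0.8

n = ((1.645 + 1.227) / 0.8)²
n = (3.590)²
n ≈ 12.89
Round up to the next whole number: n = 13 pairs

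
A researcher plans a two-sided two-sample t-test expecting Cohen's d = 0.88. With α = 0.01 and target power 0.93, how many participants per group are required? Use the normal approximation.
n = 43 per group

Sample size formula (two-sample t-test, normal approximation):
n = 2 · ((z_{α/2} + z_β) / d)²

z_{α/2} = 2.576 (for α = 0.01, two-sided)
z_β = 1.476 (for power = 0.93)
d = 0.88

n = 2 · ((2.576 + 1.476) / 0.88)²
n = 2 · (4.605)²
n ≈ 42.41
Round up to the next whole number: n = 43 per group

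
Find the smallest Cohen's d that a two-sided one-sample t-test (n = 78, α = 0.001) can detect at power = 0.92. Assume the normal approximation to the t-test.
d ≈ 0.53

Minimum detectable effect (one-sample t-test, normal approximation):
d = (z_{α/2} + z_β) / √n
d = (3.291 + 1.405) / √78
d = 4.696 / 8.832
d ≈ 0.53

By Cohen's convention (0.2 small / 0.5 medium / 0.8 large): medium effect.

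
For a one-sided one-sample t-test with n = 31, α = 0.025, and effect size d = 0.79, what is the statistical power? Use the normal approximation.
Power ≈ 0.99

Power calculation (one-sample t-test, normal approximation):
z_β = d · √n - z_α
z_β = 0.79 · √31 - 1.960
z_β = 0.79 · 5.568 - 1.960
z_β = 2.439

Power = Φ(z_β) = Φ(2.439) ≈ 0.993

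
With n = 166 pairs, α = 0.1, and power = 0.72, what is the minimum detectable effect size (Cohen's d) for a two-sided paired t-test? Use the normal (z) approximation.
d ≈ 0.17

Minimum detectable effect (paired t-test, normal approximation):
d = (z_{α/2} + z_β) / √n
d = (1.645 + 0.583) / √166
d = 2.228 / 12.884
d ≈ 0.17

By Cohen's convention (0.2 small / 0.5 medium / 0.8 large): very small effect.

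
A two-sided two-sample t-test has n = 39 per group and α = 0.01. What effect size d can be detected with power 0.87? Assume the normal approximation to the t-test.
d ≈ 0.84

Minimum detectable effect (two-sample t-test, normal approximation):
d = (z_{α/2} + z_β) / √(n/2)
d = (2.576 + 1.126) / √(39/2)
d = 3.702 / 4.416
d ≈ 0.84

By Cohen's convention (0.2 small / 0.5 medium / 0.8 large): large effect.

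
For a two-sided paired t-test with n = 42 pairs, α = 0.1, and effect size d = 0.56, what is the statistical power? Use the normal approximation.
Power ≈ 0.98

Power calculation (paired t-test, normal approximation):
z_β = d · √n - z_{α/2}
z_β = 0.56 · √42 - 1.645
z_β = 0.56 · 6.481 - 1.645
z_β = 1.984

Power = Φ(z_β) = Φ(1.984) ≈ 0.976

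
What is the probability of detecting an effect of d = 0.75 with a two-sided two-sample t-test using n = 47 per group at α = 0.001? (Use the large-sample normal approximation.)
Power ≈ 0.64

Power calculation (two-sample t-test, normal approximation):
z_β = d · √(n/2) - z_{α/2}
z_β = 0.75 · √(47/2) - 3.291
z_β = 0.75 · 4.848 - 3.291
z_β = 0.345

Power = Φ(z_β) = Φ(0.345) ≈ 0.635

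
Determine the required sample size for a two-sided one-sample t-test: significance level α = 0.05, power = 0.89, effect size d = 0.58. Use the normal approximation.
n = 31

Sample size formula (one-sample t-test, normal approximation):
n = ((z_{α/2} + z_β) / d)²

z_{α/2} = 1.960 (for α = 0.05, two-sided)
z_β = 1.227 (for power = 0.89)
d = 0.58

n = ((1.960 + 1.227) / 0.58)²
n = (5.495)²
n ≈ 30.20
Round up to the next whole number: n = 31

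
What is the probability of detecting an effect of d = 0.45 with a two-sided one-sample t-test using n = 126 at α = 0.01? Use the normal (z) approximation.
Power ≈ 0.99

Power calculation (one-sample t-test, normal approximation):
z_β = d · √n - z_{α/2}
z_β = 0.45 · √126 - 2.576
z_β = 0.45 · 11.225 - 2.576
z_β = 2.475

Power = Φ(z_β) = Φ(2.475) ≈ 0.993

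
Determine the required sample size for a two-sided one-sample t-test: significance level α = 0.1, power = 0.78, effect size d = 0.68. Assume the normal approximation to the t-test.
n = 13

Sample size formula (one-sample t-test, normal approximation):
n = ((z_{α/2} + z_β) / d)²

z_{α/2} = 1.645 (for α = 0.1, two-sided)
z_β = 0.772 (for power = 0.78)
d = 0.68

n = ((1.645 + 0.772) / 0.68)²
n = (3.554)²
n ≈ 12.63
Round up to the next whole number: n = 13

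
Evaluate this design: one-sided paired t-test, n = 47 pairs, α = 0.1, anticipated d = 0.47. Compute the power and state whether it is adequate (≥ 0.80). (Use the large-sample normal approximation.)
Power ≈ 0.97; the study is adequately powered (power ≥ 0.80)

Power calculation (paired t-test, normal approximation):
z_β = d · √n - z_α
z_β = 0.47 · √47 - 1.282
z_β = 0.47 · 6.856 - 1.282
z_β = 1.941

Power = Φ(z_β) = Φ(1.941) ≈ 0.974

Effect size d = 0.47 is small by Cohen's convention (0.2/0.5/0.8).

Threshold: power ≥ 0.80 is conventionally adequate.
Power ≈ 0.97 → the study is adequately powered (power ≥ 0.80).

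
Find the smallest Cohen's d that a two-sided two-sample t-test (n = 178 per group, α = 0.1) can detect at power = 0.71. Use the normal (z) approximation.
d ≈ 0.23

Minimum detectable effect (two-sample t-test, normal approximation):
d = (z_{α/2} + z_β) / √(n/2)
d = (1.645 + 0.553) / √(178/2)
d = 2.198 / 9.434
d ≈ 0.23

By Cohen's convention (0.2 small / 0.5 medium / 0.8 large): small effect.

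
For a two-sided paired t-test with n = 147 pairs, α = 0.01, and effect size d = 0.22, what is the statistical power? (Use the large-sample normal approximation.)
Power ≈ 0.54

Power calculation (paired t-test, normal approximation):
z_β = d · √n - z_{α/2}
z_β = 0.22 · √147 - 2.576
z_β = 0.22 · 12.124 - 2.576
z_β = 0.092

Power = Φ(z_β) = Φ(0.092) ≈ 0.536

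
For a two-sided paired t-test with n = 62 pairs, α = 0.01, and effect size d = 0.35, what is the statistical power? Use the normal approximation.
Power ≈ 0.57

Power calculation (paired t-test, normal approximation):
z_β = d · √n - z_{α/2}
z_β = 0.35 · √62 - 2.576
z_β = 0.35 · 7.874 - 2.576
z_β = 0.180

Power = Φ(z_β) = Φ(0.180) ≈ 0.571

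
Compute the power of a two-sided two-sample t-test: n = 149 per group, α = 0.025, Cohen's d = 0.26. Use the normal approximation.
Power ≈ 0.50

Power calculation (two-sample t-test, normal approximation):
z_β = d · √(n/2) - z_{α/2}
z_β = 0.26 · √(149/2) - 2.241
z_β = 0.26 · 8.631 - 2.241
z_β = 0.003

Power = Φ(z_β) = Φ(0.003) ≈ 0.501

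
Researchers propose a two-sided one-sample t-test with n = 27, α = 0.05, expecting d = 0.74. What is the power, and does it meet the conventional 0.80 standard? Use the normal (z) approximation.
Power ≈ 0.97; the study is adequately powered (power ≥ 0.80)

Power calculation (one-sample t-test, normal approximation):
z_β = d · √n - z_{α/2}
z_β = 0.74 · √27 - 1.960
z_β = 0.74 · 5.196 - 1.960
z_β = 1.885

Power = Φ(z_β) = Φ(1.885) ≈ 0.970

Effect size d = 0.74 is medium by Cohen's convention (0.2/0.5/0.8).

Threshold: power ≥ 0.80 is conventionally adequate.
Power ≈ 0.97 → the study is adequately powered (power ≥ 0.80).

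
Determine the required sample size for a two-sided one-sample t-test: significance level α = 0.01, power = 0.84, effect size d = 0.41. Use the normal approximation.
n = 76

Sample size formula (one-sample t-test, normal approximation):
n = ((z_{α/2} + z_β) / d)²

z_{α/2} = 2.576 (for α = 0.01, two-sided)
z_β = 0.994 (for power = 0.84)
d = 0.41

n = ((2.576 + 0.994) / 0.41)²
n = (8.707)²
n ≈ 75.81
Round up to the next whole number: n = 76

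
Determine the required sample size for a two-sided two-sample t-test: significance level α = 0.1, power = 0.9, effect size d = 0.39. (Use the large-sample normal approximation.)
n = 113 per group

Sample size formula (two-sample t-test, normal approximation):
n = 2 · ((z_{α/2} + z_β) / d)²

z_{α/2} = 1.645 (for α = 0.1, two-sided)
z_β = 1.282 (for power = 0.9)
d = 0.39

n = 2 · ((1.645 + 1.282) / 0.39)²
n = 2 · (7.505)²
n ≈ 112.65
Round up to the next whole number: n = 113 per group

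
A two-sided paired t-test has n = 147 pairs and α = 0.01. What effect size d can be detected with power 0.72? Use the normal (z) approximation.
d ≈ 0.26

Minimum detectable effect (paired t-test, normal approximation):
d = (z_{α/2} + z_β) / √n
d = (2.576 + 0.583) / √147
d = 3.159 / 12.124
d ≈ 0.26

By Cohen's convention (0.2 small / 0.5 medium / 0.8 large): small effect.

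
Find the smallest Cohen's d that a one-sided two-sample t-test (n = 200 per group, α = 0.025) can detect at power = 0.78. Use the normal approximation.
d ≈ 0.27

Minimum detectable effect (two-sample t-test, normal approximation):
d = (z_α + z_β) / √(n/2)
d = (1.960 + 0.772) / √(200/2)
d = 2.732 / 10.000
d ≈ 0.27

By Cohen's convention (0.2 small / 0.5 medium / 0.8 large): small effect.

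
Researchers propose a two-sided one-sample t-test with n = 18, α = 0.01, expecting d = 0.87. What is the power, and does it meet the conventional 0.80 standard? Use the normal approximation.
Power ≈ 0.87; the study is adequately powered (power ≥ 0.80)

Power calculation (one-sample t-test, normal approximation):
z_β = d · √n - z_{α/2}
z_β = 0.87 · √18 - 2.576
z_β = 0.87 · 4.243 - 2.576
z_β = 1.115

Power = Φ(z_β) = Φ(1.115) ≈ 0.868

Effect size d = 0.87 is large by Cohen's convention (0.2/0.5/0.8).

Threshold: power ≥ 0.80 is conventionally adequate.
Power ≈ 0.87 → the study is adequately powered (power ≥ 0.80).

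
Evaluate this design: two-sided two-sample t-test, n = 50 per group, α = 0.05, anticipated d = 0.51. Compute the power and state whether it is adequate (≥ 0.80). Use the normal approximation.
Power ≈ 0.72; the study is underpowered (power < 0.80)

Power calculation (two-sample t-test, normal approximation):
z_β = d · √(n/2) - z_{α/2}
z_β = 0.51 · √(50/2) - 1.960
z_β = 0.51 · 5.000 - 1.960
z_β = 0.590

Power = Φ(z_β) = Φ(0.590) ≈ 0.722

Effect size d = 0.51 is medium by Cohen's convention (0.2/0.5/0.8).

Threshold: power ≥ 0.80 is conventionally adequate.
Power ≈ 0.72 → the study is underpowered (power < 0.80).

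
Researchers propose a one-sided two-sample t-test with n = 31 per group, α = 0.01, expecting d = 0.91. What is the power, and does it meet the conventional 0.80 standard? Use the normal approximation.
Power ≈ 0.90; the study is adequately powered (power ≥ 0.80)

Power calculation (two-sample t-test, normal approximation):
z_β = d · √(n/2) - z_α
z_β = 0.91 · √(31/2) - 2.326
z_β = 0.91 · 3.937 - 2.326
z_β = 1.256

Power = Φ(z_β) = Φ(1.256) ≈ 0.896

Effect size d = 0.91 is large by Cohen's convention (0.2/0.5/0.8).

Threshold: power ≥ 0.80 is conventionally adequate.
Power ≈ 0.90 → the study is adequately powered (power ≥ 0.80).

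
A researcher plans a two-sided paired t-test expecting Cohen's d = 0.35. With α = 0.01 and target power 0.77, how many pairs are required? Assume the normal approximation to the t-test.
n = 90 pairs

Sample size formula (paired t-test, normal approximation):
n = ((z_{α/2} + z_β) / d)²

z_{α/2} = 2.576 (for α = 0.01, two-sided)
z_β = 0.739 (for power = 0.77)
d = 0.35

n = ((2.576 + 0.739) / 0.35)²
n = (9.471)²
n ≈ 89.70
Round up to the next whole number: n = 90 pairs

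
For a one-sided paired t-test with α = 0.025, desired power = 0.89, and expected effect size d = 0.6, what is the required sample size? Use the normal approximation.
n = 29 pairs

Sample size formula (paired t-test, normal approximation):
n = ((z_α + z_β) / d)²

z_α = 1.960 (for α = 0.025, one-sided)
z_β = 1.227 (for power = 0.89)
d = 0.6

n = ((1.960 + 1.227) / 0.6)²
n = (5.312)²
n ≈ 28.22
Round up to the next whole number: n = 29 pairs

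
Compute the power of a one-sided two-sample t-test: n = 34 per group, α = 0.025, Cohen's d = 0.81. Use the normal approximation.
Power ≈ 0.92

Power calculation (two-sample t-test, normal approximation):
z_β = d · √(n/2) - z_α
z_β = 0.81 · √(34/2) - 1.960
z_β = 0.81 · 4.123 - 1.960
z_β = 1.380

Power = Φ(z_β) = Φ(1.380) ≈ 0.916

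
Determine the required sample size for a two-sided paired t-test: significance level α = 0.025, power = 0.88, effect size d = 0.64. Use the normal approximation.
n = 29 pairs

Sample size formula (paired t-test, normal approximation):
n = ((z_{α/2} + z_β) / d)²

z_{α/2} = 2.241 (for α = 0.025, two-sided)
z_β = 1.175 (for power = 0.88)
d = 0.64

n = ((2.241 + 1.175) / 0.64)²
n = (5.338)²
n ≈ 28.49
Round up to the next whole number: n = 29 pairs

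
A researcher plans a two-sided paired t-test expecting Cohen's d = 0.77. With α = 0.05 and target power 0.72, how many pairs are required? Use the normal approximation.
n = 11 pairs

Sample size formula (paired t-test, normal approximation):
n = ((z_{α/2} + z_β) / d)²

z_{α/2} = 1.960 (for α = 0.05, two-sided)
z_β = 0.583 (for power = 0.72)
d = 0.77

n = ((1.960 + 0.583) / 0.77)²
n = (3.303)²
n ≈ 10.91
Round up to the next whole number: n = 11 pairs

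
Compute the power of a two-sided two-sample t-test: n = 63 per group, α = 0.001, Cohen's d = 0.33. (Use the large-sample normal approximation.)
Power ≈ 0.08

Power calculation (two-sample t-test, normal approximation):
z_β = d · √(n/2) - z_{α/2}
z_β = 0.33 · √(63/2) - 3.291
z_β = 0.33 · 5.612 - 3.291
z_β = -1.438

Power = Φ(z_β) = Φ(-1.438) ≈ 0.075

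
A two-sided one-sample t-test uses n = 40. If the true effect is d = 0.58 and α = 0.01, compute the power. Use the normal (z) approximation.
Power ≈ 0.86

Power calculation (one-sample t-test, normal approximation):
z_β = d · √n - z_{α/2}
z_β = 0.58 · √40 - 2.576
z_β = 0.58 · 6.325 - 2.576
z_β = 1.092

Power = Φ(z_β) = Φ(1.092) ≈ 0.863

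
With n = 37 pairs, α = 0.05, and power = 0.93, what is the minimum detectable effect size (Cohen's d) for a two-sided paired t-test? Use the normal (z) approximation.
d ≈ 0.56

Minimum detectable effect (paired t-test, normal approximation):
d = (z_{α/2} + z_β) / √n
d = (1.960 + 1.476) / √37
d = 3.436 / 6.083
d ≈ 0.56

By Cohen's convention (0.2 small / 0.5 medium / 0.8 large): medium effect.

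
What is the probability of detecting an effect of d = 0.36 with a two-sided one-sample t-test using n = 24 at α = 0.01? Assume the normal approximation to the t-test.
Power ≈ 0.21

Power calculation (one-sample t-test, normal approximation):
z_β = d · √n - z_{α/2}
z_β = 0.36 · √24 - 2.576
z_β = 0.36 · 4.899 - 2.576
z_β = -0.812

Power = Φ(z_β) = Φ(-0.812) ≈ 0.208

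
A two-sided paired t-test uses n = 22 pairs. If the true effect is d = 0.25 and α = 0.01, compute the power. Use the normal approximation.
Power ≈ 0.08

Power calculation (paired t-test, normal approximation):
z_β = d · √n - z_{α/2}
z_β = 0.25 · √22 - 2.576
z_β = 0.25 · 4.690 - 2.576
z_β = -1.403

Power = Φ(z_β) = Φ(-1.403) ≈ 0.080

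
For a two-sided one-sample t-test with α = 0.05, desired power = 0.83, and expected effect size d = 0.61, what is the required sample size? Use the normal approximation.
n = 23

Sample size formula (one-sample t-test, normal approximation):
n = ((z_{α/2} + z_β) / d)²

z_{α/2} = 1.960 (for α = 0.05, two-sided)
z_β = 0.954 (for power = 0.83)
d = 0.61

n = ((1.960 + 0.954) / 0.61)²
n = (4.777)²
n ≈ 22.82
Round up to the next whole number: n = 23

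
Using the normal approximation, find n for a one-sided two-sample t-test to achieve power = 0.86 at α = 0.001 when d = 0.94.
n = 40 per group

Sample size formula (two-sample t-test, normal approximation):
n = 2 · ((z_α + z_β) / d)²

z_α = 3.090 (for α = 0.001, one-sided)
z_β = 1.080 (for power = 0.86)
d = 0.94

n = 2 · ((3.090 + 1.080) / 0.94)²
n = 2 · (4.436)²
n ≈ 39.36
Round up to the next whole number: n = 40 per group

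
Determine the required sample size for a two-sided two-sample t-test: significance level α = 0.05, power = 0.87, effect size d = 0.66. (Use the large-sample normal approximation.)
n = 44 per group

Sample size formula (two-sample t-test, normal approximation):
n = 2 · ((z_{α/2} + z_β) / d)²

z_{α/2} = 1.960 (for α = 0.05, two-sided)
z_β = 1.126 (for power = 0.87)
d = 0.66

n = 2 · ((1.960 + 1.126) / 0.66)²
n = 2 · (4.676)²
n ≈ 43.73
Round up to the next whole number: n = 44 per group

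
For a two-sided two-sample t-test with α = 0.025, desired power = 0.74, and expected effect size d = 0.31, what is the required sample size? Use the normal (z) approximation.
n = 174 per group

Sample size formula (two-sample t-test, normal approximation):
n = 2 · ((z_{α/2} + z_β) / d)²

z_{α/2} = 2.241 (for α = 0.025, two-sided)
z_β = 0.643 (for power = 0.74)
d = 0.31

n = 2 · ((2.241 + 0.643) / 0.31)²
n = 2 · (9.303)²
n ≈ 173.09
Round up to the next whole number: n = 174 per group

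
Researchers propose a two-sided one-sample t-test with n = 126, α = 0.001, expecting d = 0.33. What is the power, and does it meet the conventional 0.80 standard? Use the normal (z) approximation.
Power ≈ 0.66; the study is underpowered (power < 0.80)

Power calculation (one-sample t-test, normal approximation):
z_β = d · √n - z_{α/2}
z_β = 0.33 · √126 - 3.291
z_β = 0.33 · 11.225 - 3.291
z_β = 0.414

Power = Φ(z_β) = Φ(0.414) ≈ 0.660

Effect size d = 0.33 is small by Cohen's convention (0.2/0.5/0.8).

Threshold: power ≥ 0.80 is conventionally adequate.
Power ≈ 0.66 → the study is underpowered (power < 0.80).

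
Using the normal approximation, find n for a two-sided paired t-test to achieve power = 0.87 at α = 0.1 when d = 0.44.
n = 40 pairs

Sample size formula (paired t-test, normal approximation):
n = ((z_{α/2} + z_β) / d)²

z_{α/2} = 1.645 (for α = 0.1, two-sided)
z_β = 1.126 (for power = 0.87)
d = 0.44

n = ((1.645 + 1.126) / 0.44)²
n = (6.298)²
n ≈ 39.66
Round up to the next whole number: n = 40 pairs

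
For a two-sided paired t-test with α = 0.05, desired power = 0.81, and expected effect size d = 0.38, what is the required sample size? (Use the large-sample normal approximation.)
n = 56 pairs

Sample size formula (paired t-test, normal approximation):
n = ((z_{α/2} + z_β) / d)²

z_{α/2} = 1.960 (for α = 0.05, two-sided)
z_β = 0.878 (for power = 0.81)
d = 0.38

n = ((1.960 + 0.878) / 0.38)²
n = (7.468)²
n ≈ 55.77
Round up to the next whole number: n = 56 pairs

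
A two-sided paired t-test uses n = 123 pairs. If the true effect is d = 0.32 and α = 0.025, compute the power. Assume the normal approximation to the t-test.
Power ≈ 0.90

Power calculation (paired t-test, normal approximation):
z_β = d · √n - z_{α/2}
z_β = 0.32 · √123 - 2.241
z_β = 0.32 · 11.091 - 2.241
z_β = 1.308

Power = Φ(z_β) = Φ(1.308) ≈ 0.904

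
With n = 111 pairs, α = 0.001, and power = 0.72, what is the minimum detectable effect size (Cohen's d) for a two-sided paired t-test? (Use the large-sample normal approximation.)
d ≈ 0.37

Minimum detectable effect (paired t-test, normal approximation):
d = (z_{α/2} + z_β) / √n
d = (3.291 + 0.583) / √111
d = 3.873 / 10.536
d ≈ 0.37

By Cohen's convention (0.2 small / 0.5 medium / 0.8 large): small effect.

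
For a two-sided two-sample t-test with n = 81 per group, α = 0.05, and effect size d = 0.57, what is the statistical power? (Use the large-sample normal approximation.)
Power ≈ 0.95

Power calculation (two-sample t-test, normal approximation):
z_β = d · √(n/2) - z_{α/2}
z_β = 0.57 · √(81/2) - 1.960
z_β = 0.57 · 6.364 - 1.960
z_β = 1.667

Power = Φ(z_β) = Φ(1.667) ≈ 0.952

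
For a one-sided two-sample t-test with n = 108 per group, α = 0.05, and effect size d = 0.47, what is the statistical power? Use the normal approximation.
Power ≈ 0.96

Power calculation (two-sample t-test, normal approximation):
z_β = d · √(n/2) - z_α
z_β = 0.47 · √(108/2) - 1.645
z_β = 0.47 · 7.348 - 1.645
z_β = 1.809

Power = Φ(z_β) = Φ(1.809) ≈ 0.965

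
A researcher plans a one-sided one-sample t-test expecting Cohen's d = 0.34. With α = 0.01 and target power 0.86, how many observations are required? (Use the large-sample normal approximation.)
n = 101

Sample size formula (one-sample t-test, normal approximation):
n = ((z_α + z_β) / d)²

z_α = 2.326 (for α = 0.01, one-sided)
z_β = 1.080 (for power = 0.86)
d = 0.34

n = ((2.326 + 1.080) / 0.34)²
n = (10.018)²
n ≈ 100.36
Round up to the next whole number: n = 101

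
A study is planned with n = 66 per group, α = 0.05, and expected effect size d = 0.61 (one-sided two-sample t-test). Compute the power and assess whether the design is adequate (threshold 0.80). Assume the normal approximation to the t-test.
Power ≈ 0.97; the study is adequately powered (power ≥ 0.80)

Power calculation (two-sample t-test, normal approximation):
z_β = d · √(n/2) - z_α
z_β = 0.61 · √(66/2) - 1.645
z_β = 0.61 · 5.745 - 1.645
z_β = 1.859

Power = Φ(z_β) = Φ(1.859) ≈ 0.969

Effect size d = 0.61 is medium by Cohen's convention (0.2/0.5/0.8).

Threshold: power ≥ 0.80 is conventionally adequate.
Power ≈ 0.97 → the study is adequately powered (power ≥ 0.80).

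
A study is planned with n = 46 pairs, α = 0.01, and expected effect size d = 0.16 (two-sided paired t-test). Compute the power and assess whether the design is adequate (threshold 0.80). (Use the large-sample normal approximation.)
Power ≈ 0.07; the study is underpowered (power < 0.80)

Power calculation (paired t-test, normal approximation):
z_β = d · √n - z_{α/2}
z_β = 0.16 · √46 - 2.576
z_β = 0.16 · 6.782 - 2.576
z_β = -1.491

Power = Φ(z_β) = Φ(-1.491) ≈ 0.068

Effect size d = 0.16 is very small by Cohen's convention (0.2/0.5/0.8).

Threshold: power ≥ 0.80 is conventionally adequate.
Power ≈ 0.07 → the study is underpowered (power < 0.80).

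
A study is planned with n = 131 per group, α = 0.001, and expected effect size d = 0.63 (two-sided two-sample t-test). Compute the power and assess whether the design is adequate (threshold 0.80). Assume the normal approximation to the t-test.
Power ≈ 0.96; the study is adequately powered (power ≥ 0.80)

Power calculation (two-sample t-test, normal approximation):
z_β = d · √(n/2) - z_{α/2}
z_β = 0.63 · √(131/2) - 3.291
z_β = 0.63 · 8.093 - 3.291
z_β = 1.808

Power = Φ(z_β) = Φ(1.808) ≈ 0.965

Effect size d = 0.63 is medium by Cohen's convention (0.2/0.5/0.8).

Threshold: power ≥ 0.80 is conventionally adequate.
Power ≈ 0.96 → the study is adequately powered (power ≥ 0.80).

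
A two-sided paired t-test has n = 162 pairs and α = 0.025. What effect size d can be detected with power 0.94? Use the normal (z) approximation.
d ≈ 0.30

Minimum detectable effect (paired t-test, normal approximation):
d = (z_{α/2} + z_β) / √n
d = (2.241 + 1.555) / √162
d = 3.796 / 12.728
d ≈ 0.30

By Cohen's convention (0.2 small / 0.5 medium / 0.8 large): small effect.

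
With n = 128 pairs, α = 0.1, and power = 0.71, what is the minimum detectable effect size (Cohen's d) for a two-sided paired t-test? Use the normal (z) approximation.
d ≈ 0.19

Minimum detectable effect (paired t-test, normal approximation):
d = (z_{α/2} + z_β) / √n
d = (1.645 + 0.553) / √128
d = 2.198 / 11.314
d ≈ 0.19

By Cohen's convention (0.2 small / 0.5 medium / 0.8 large): very small effect.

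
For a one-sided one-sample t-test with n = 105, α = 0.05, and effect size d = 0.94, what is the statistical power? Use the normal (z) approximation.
Power ≈ 1.00

Power calculation (one-sample t-test, normal approximation):
z_β = d · √n - z_α
z_β = 0.94 · √105 - 1.645
z_β = 0.94 · 10.247 - 1.645
z_β = 7.987

Power = Φ(z_β) = Φ(7.987) ≈ 1.000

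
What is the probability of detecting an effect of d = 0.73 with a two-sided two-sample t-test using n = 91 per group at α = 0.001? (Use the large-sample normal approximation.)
Power ≈ 0.95

Power calculation (two-sample t-test, normal approximation):
z_β = d · √(n/2) - z_{α/2}
z_β = 0.73 · √(91/2) - 3.291
z_β = 0.73 · 6.745 - 3.291
z_β = 1.634

Power = Φ(z_β) = Φ(1.634) ≈ 0.949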